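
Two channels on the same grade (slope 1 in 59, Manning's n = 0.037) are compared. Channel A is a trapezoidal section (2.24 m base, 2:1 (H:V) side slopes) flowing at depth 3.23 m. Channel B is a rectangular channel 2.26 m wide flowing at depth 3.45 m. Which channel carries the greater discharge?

Channel A: With bottom width b = 2.24 m and side slope z = 2: A = (b + zy)y = (2.24 + 2×3.23)×3.23 = 28.1 m²; P = b + 2y√(1+z²) = 2.24 + 2×3.23×2.236 = 16.68 m. Hydraulic radius R = A/P = 28.1/16.68 = 1.684 m. Q_A = (1/0.037)·28.1·1.684^(2/3)·√0.01695 = 140 m³/s.
Channel B: Flow area A = b·y = 2.26 × 3.45 = 7.797 m². Wetted perimeter P = b + 2y = 2.26 + 2×3.45 = 9.16 m. Hydraulic radius R = A/P = 7.797/9.16 = 0.8512 m. Q_B = (1/0.037)·7.797·0.8512^(2/3)·√0.01695 = 24.64 m³/s.
Q_A = 140 m³/s vs Q_B = 24.64 m³/s, so channel A carries more.

channel A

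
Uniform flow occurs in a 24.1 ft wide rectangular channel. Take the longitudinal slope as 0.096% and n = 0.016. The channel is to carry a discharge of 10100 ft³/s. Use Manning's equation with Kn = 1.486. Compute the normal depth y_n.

y_n = 33.9 ft

Manning's equation rearranged: A R^(2/3) = nQ / (1.486·√S) = 0.016 × 10100 / (1.486 × √0.00096) = 3510.
Trying y = 25.6 ft: A R^(2/3) = 2507 — too small.
Trying y = 38 ft: A R^(2/3) = 4006 — too large.
Trying y = 33.9 ft: A R^(2/3) = 3506 — close enough.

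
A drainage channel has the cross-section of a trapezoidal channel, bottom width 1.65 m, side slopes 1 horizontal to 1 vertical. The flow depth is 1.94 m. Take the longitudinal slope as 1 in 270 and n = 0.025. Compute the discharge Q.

Q = 16.7 m³/s

With bottom width b = 1.65 m and side slope z = 1: A = (b + zy)y = (1.65 + 1×1.94)×1.94 = 6.965 m²; P = b + 2y√(1+z²) = 1.65 + 2×1.94×1.414 = 7.137 m.
Hydraulic radius R = A/P = 6.965/7.137 = 0.9758 m.
Manning's equation: Q = (1/n) A R^(2/3) S^(1/2) = (1/0.025) × 6.965 × 0.9758^(2/3) × 0.003704^(1/2) = 16.7 m³/s.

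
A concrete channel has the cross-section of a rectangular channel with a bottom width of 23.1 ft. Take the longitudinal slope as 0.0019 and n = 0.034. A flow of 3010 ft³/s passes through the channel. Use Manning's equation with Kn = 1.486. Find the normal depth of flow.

y_n = 18.5 ft

Manning's equation rearranged: A R^(2/3) = nQ / (1.486·√S) = 0.034 × 3010 / (1.486 × √0.0019) = 1580.
Trying y = 14.8 ft: A R^(2/3) = 1189 — too small.
Trying y = 22.3 ft: A R^(2/3) = 1993 — too large.
Trying y = 18.5 ft: A R^(2/3) = 1580 — ≈ 1580.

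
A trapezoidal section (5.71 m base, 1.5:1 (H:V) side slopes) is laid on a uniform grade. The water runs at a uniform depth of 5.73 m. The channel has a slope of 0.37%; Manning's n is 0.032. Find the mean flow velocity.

V = 4.05 m/s

With bottom width b = 5.71 m and side slope z = 1.5: A = (b + zy)y = (5.71 + 1.5×5.73)×5.73 = 81.97 m²; P = b + 2y√(1+z²) = 5.71 + 2×5.73×1.803 = 26.37 m.
Hydraulic radius R = A/P = 81.97/26.37 = 3.108 m.
From Manning's equation, V = (1/n) R^(2/3) S^(1/2) = (1/0.032) × 3.108^(2/3) × 0.0037^(1/2) = 4.05 m/s.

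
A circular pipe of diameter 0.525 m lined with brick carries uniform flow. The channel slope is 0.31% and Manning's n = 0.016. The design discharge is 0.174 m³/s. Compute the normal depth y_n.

y_n = 0.387 m

Manning's equation rearranged: A R^(2/3) = nQ / (1·√S) = 0.016 × 0.174 / (√0.0031) = 0.05.
Try y = 0.34 m: A R^(2/3) = 0.04207 — short.
Try y = 0.387 m: A R^(2/3) = 0.04995 — close enough.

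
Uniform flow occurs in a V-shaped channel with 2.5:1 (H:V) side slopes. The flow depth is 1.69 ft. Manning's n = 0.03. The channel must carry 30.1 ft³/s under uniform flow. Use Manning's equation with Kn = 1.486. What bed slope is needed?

For a triangular section with side slope z = 2.5: A = zy² = 2.5×1.69² = 7.14 ft²; P = 2y√(1+z²) = 2×1.69×2.693 = 9.101 ft.
Hydraulic radius R = A/P = 7.14/9.101 = 0.7846 ft.
From Manning's equation, S = [nQ / (1.486 A R^(2/3))]² = [0.03 × 30.1 / (1.486 × 7.14 × 0.7846^(2/3))]² = 0.01.

S = 0.01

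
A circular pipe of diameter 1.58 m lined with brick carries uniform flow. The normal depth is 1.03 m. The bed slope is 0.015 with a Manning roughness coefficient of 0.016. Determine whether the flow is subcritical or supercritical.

supercritical

For a circular section of diameter D = 1.58 m at depth y = 1.03 m, the central angle is θ = 2 arccos(1 − 2y/D) = 3.759 rad. Then A = (D²/8)(θ − sin θ) = 1.354 m² and P = Dθ/2 = 2.97 m.
Hydraulic radius R = A/P = 1.354/2.97 = 0.4558 m.
V = (1/n) R^(2/3) √S = (1/0.016) × 0.4558^(2/3) × √0.015 = 4.534 m/s. Hydraulic depth D_h = A/T = 1.354/1.505 = 0.8992 m.
Froude number Fr = V/√(g·D_h) = 4.534/√(9.81×0.8992) = 1.53, which is greater than 1, so the flow is supercritical.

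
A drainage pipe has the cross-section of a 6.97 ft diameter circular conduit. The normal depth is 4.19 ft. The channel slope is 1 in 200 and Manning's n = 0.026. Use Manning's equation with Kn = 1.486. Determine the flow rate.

For a circular section of diameter D = 6.97 ft at depth y = 4.19 ft, the central angle is θ = 2 arccos(1 − 2y/D) = 3.549 rad. Then A = (D²/8)(θ − sin θ) = 23.96 ft² and P = Dθ/2 = 12.37 ft.
Hydraulic radius R = A/P = 23.96/12.37 = 1.937 ft.
Manning's equation: Q = (1.486/n) A R^(2/3) S^(1/2) = (1.486/0.026) × 23.96 × 1.937^(2/3) × 0.005^(1/2) = 150 ft³/s.

Q = 150 ft³/s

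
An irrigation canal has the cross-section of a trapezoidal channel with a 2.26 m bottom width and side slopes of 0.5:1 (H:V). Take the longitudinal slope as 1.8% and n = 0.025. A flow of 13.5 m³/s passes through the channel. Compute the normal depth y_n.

y_n = 1.15 m

Manning's equation rearranged: A R^(2/3) = nQ / (1·√S) = 0.025 × 13.5 / (√0.018) = 2.516.
At y = 1.41 m: A R^(2/3) = 3.519 — over.
At y = 0.982 m: A R^(2/3) = 1.935 — short.
At y = 1.15 m: A R^(2/3) = 2.508 — matches.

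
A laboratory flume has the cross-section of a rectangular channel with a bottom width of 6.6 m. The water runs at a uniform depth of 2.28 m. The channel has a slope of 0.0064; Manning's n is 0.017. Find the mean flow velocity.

Flow area A = b·y = 6.6 × 2.28 = 15.05 m². Wetted perimeter P = b + 2y = 6.6 + 2×2.28 = 11.16 m.
Hydraulic radius R = A/P = 15.05/11.16 = 1.348 m.
From Manning's equation, V = (1/n) R^(2/3) S^(1/2) = (1/0.017) × 1.348^(2/3) × 0.0064^(1/2) = 5.74 m/s.

V = 5.74 m/s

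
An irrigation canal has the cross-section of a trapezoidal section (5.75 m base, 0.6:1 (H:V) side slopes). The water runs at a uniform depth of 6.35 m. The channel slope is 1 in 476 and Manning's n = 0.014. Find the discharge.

Q = 409 m³/s

With bottom width b = 5.75 m and side slope z = 0.6: A = (b + zy)y = (5.75 + 0.6×6.35)×6.35 = 60.71 m²; P = b + 2y√(1+z²) = 5.75 + 2×6.35×1.166 = 20.56 m.
Hydraulic radius R = A/P = 60.71/20.56 = 2.953 m.
Manning's equation: Q = (1/n) A R^(2/3) S^(1/2) = (1/0.014) × 60.71 × 2.953^(2/3) × 0.002101^(1/2) = 409 m³/s.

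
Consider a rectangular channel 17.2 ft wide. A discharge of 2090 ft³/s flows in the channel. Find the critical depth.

y_c = 7.71 ft

For a rectangular channel, critical depth y_c = (q²/g)^(1/3) where q = Q/b = 2090/17.2 = 121.5 ft²/s.
So y_c = (121.5²/32.2)^(1/3) = 7.71 ft.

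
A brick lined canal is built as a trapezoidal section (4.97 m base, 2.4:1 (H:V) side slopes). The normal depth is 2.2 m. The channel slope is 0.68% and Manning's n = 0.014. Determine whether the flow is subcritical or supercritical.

With bottom width b = 4.97 m and side slope z = 2.4: A = (b + zy)y = (4.97 + 2.4×2.2)×2.2 = 22.55 m²; P = b + 2y√(1+z²) = 4.97 + 2×2.2×2.6 = 16.41 m.
Hydraulic radius R = A/P = 22.55/16.41 = 1.374 m.
V = (1/n) R^(2/3) √S = (1/0.014) × 1.374^(2/3) × √0.0068 = 7.28 m/s. Hydraulic depth D_h = A/T = 22.55/15.53 = 1.452 m.
Froude number Fr = V/√(g·D_h) = 7.28/√(9.81×1.452) = 1.93, which is greater than 1, so the flow is supercritical.

supercritical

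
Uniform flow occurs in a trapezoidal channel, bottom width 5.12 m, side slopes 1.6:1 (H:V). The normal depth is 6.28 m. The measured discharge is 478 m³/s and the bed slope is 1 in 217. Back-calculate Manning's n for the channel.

n = 0.03

With bottom width b = 5.12 m and side slope z = 1.6: A = (b + zy)y = (5.12 + 1.6×6.28)×6.28 = 95.26 m²; P = b + 2y√(1+z²) = 5.12 + 2×6.28×1.887 = 28.82 m.
Hydraulic radius R = A/P = 95.26/28.82 = 3.305 m.
Rearranging Manning's equation: n = (1/Q) A R^(2/3) S^(1/2) = (1/478) × 95.26 × 3.305^(2/3) × √0.004608 = 0.03.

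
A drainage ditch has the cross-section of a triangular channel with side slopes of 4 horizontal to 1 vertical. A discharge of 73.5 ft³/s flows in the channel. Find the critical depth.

y_c = 1.84 ft

At critical depth, Q² T / (g A³) = 1, i.e. A³/T = Q²/g = 73.5²/32.2 = 167.8.
Try y = 1.46 ft: A³/T = 53.07 — too small.
Try y = 2.24 ft: A³/T = 451.2 — too large.
Try y = 1.84 ft: A³/T = 168.7 — matches.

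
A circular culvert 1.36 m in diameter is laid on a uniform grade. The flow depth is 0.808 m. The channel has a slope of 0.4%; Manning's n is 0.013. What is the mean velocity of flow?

V = 2.53 m/s

For a circular section of diameter D = 1.36 m at depth y = 0.808 m, the central angle is θ = 2 arccos(1 − 2y/D) = 3.52 rad. Then A = (D²/8)(θ − sin θ) = 0.8994 m² and P = Dθ/2 = 2.394 m.
Hydraulic radius R = A/P = 0.8994/2.394 = 0.3757 m.
From Manning's equation, V = (1/n) R^(2/3) S^(1/2) = (1/0.013) × 0.3757^(2/3) × 0.004^(1/2) = 2.53 m/s.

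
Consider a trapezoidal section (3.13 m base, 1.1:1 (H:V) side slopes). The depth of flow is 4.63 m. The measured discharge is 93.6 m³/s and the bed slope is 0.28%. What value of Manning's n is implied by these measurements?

n = 0.037

With bottom width b = 3.13 m and side slope z = 1.1: A = (b + zy)y = (3.13 + 1.1×4.63)×4.63 = 38.07 m²; P = b + 2y√(1+z²) = 3.13 + 2×4.63×1.487 = 16.9 m.
Hydraulic radius R = A/P = 38.07/16.9 = 2.253 m.
Rearranging Manning's equation: n = (1/Q) A R^(2/3) S^(1/2) = (1/93.6) × 38.07 × 2.253^(2/3) × √0.0028 = 0.037.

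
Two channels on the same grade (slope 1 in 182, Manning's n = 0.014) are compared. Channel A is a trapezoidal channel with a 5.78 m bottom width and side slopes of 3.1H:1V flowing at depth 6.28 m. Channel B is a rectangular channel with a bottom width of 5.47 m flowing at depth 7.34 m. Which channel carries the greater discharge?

Channel A: With bottom width b = 5.78 m and side slope z = 3.1: A = (b + zy)y = (5.78 + 3.1×6.28)×6.28 = 158.6 m²; P = b + 2y√(1+z²) = 5.78 + 2×6.28×3.257 = 46.69 m. Hydraulic radius R = A/P = 158.6/46.69 = 3.396 m. Q_A = (1/0.014)·158.6·3.396^(2/3)·√0.005495 = 1897 m³/s.
Channel B: Flow area A = b·y = 5.47 × 7.34 = 40.15 m². Wetted perimeter P = b + 2y = 5.47 + 2×7.34 = 20.15 m. Hydraulic radius R = A/P = 40.15/20.15 = 1.993 m. Q_B = (1/0.014)·40.15·1.993^(2/3)·√0.005495 = 336.6 m³/s.
Q_A = 1897 m³/s vs Q_B = 336.6 m³/s, so channel A carries more.

channel A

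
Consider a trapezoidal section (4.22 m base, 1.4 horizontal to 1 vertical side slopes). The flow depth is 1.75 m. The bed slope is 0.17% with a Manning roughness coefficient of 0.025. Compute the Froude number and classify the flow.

With bottom width b = 4.22 m and side slope z = 1.4: A = (b + zy)y = (4.22 + 1.4×1.75)×1.75 = 11.67 m²; P = b + 2y√(1+z²) = 4.22 + 2×1.75×1.72 = 10.24 m.
Hydraulic radius R = A/P = 11.67/10.24 = 1.14 m.
V = (1/n) R^(2/3) √S = (1/0.025) × 1.14^(2/3) × √0.0017 = 1.799 m/s. Hydraulic depth D_h = A/T = 11.67/9.12 = 1.28 m.
Froude number Fr = V/√(g·D_h) = 1.799/√(9.81×1.28) = 0.508, which is less than 1, so the flow is subcritical.

subcritical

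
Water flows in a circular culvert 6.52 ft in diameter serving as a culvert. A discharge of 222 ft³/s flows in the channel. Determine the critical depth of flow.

y_c = 3.98 ft

At critical depth, Q² T / (g A³) = 1, i.e. A³/T = Q²/g = 222²/32.2 = 1531.
At y = 4.37 ft: A³/T = 2196 — high.
At y = 3.98 ft: A³/T = 1530 — ≈ 1531.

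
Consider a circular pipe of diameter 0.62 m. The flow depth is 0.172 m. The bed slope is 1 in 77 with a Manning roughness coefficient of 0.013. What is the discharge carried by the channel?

Q = 0.128 m³/s

For a circular section of diameter D = 0.62 m at depth y = 0.172 m, the central angle is θ = 2 arccos(1 − 2y/D) = 2.219 rad. Then A = (D²/8)(θ − sin θ) = 0.06831 m² and P = Dθ/2 = 0.6879 m.
Hydraulic radius R = A/P = 0.06831/0.6879 = 0.09931 m.
Manning's equation: Q = (1/n) A R^(2/3) S^(1/2) = (1/0.013) × 0.06831 × 0.09931^(2/3) × 0.01299^(1/2) = 0.128 m³/s.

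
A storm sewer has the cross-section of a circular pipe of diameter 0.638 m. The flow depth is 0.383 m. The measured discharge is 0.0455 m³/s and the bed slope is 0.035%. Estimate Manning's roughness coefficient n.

n = 0.026

For a circular section of diameter D = 0.638 m at depth y = 0.383 m, the central angle is θ = 2 arccos(1 − 2y/D) = 3.546 rad. Then A = (D²/8)(θ − sin θ) = 0.2004 m² and P = Dθ/2 = 1.131 m.
Hydraulic radius R = A/P = 0.2004/1.131 = 0.1772 m.
Rearranging Manning's equation: n = (1/Q) A R^(2/3) S^(1/2) = (1/0.0455) × 0.2004 × 0.1772^(2/3) × √0.00035 = 0.026.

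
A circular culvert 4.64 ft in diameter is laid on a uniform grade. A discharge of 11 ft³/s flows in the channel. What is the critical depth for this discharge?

y_c = 0.928 ft

At critical depth, Q² T / (g A³) = 1, i.e. A³/T = Q²/g = 11²/32.2 = 3.758.
Trying y = 1.16 ft: A³/T = 8.99 — high.
Trying y = 0.651 ft: A³/T = 0.9331 — low.
Trying y = 0.928 ft: A³/T = 3.759 — matches.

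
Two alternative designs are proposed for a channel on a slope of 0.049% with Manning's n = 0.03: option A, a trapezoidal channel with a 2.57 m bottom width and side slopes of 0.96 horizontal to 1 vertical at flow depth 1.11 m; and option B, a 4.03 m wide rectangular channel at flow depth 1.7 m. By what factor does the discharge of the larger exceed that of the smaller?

Channel A: With bottom width b = 2.57 m and side slope z = 0.96: A = (b + zy)y = (2.57 + 0.96×1.11)×1.11 = 4.036 m²; P = b + 2y√(1+z²) = 2.57 + 2×1.11×1.386 = 5.647 m. Hydraulic radius R = A/P = 4.036/5.647 = 0.7146 m. Q_A = (1/0.03)·4.036·0.7146^(2/3)·√0.00049 = 2.38 m³/s.
Channel B: Flow area A = b·y = 4.03 × 1.7 = 6.851 m². Wetted perimeter P = b + 2y = 4.03 + 2×1.7 = 7.43 m. Hydraulic radius R = A/P = 6.851/7.43 = 0.9221 m. Q_B = (1/0.03)·6.851·0.9221^(2/3)·√0.00049 = 4.789 m³/s.
The larger discharge is 4.789 m³/s and the smaller is 2.38 m³/s; the ratio is 2.01.

2.01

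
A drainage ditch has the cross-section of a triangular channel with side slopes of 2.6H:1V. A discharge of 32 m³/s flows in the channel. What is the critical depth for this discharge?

y_c = 1.99 m

At critical depth, Q² T / (g A³) = 1, i.e. A³/T = Q²/g = 32²/9.81 = 104.4.
Trying y = 2.42 m: A³/T = 280.5 — too large.
Trying y = 1.99 m: A³/T = 105.5 — close enough.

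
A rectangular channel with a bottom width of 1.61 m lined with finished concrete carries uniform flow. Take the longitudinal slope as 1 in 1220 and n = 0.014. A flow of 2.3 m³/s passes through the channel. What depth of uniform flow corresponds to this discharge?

Manning's equation rearranged: A R^(2/3) = nQ / (1·√S) = 0.014 × 2.3 / (√0.0008197) = 1.125.
At y = 0.798 m: A R^(2/3) = 0.6983 — low.
At y = 1.15 m: A R^(2/3) = 1.125 — close enough.

y_n = 1.15 m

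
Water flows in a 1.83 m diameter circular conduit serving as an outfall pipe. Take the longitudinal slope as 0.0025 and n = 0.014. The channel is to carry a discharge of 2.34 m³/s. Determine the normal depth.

Manning's equation rearranged: A R^(2/3) = nQ / (1·√S) = 0.014 × 2.34 / (√0.0025) = 0.6552.
Trying y = 1.01 m: A R^(2/3) = 0.9198 — too large.
Trying y = 0.704 m: A R^(2/3) = 0.4899 — too small.
Trying y = 0.827 m: A R^(2/3) = 0.6554 — ≈ 0.6552.

y_n = 0.827 m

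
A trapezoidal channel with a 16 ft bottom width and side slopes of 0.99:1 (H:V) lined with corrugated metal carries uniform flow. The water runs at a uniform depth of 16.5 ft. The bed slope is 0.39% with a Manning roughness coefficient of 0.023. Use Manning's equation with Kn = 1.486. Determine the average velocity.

V = 16.9 ft/s

With bottom width b = 16 ft and side slope z = 0.99: A = (b + zy)y = (16 + 0.99×16.5)×16.5 = 533.5 ft²; P = b + 2y√(1+z²) = 16 + 2×16.5×1.407 = 62.44 ft.
Hydraulic radius R = A/P = 533.5/62.44 = 8.545 ft.
From Manning's equation, V = (1.486/n) R^(2/3) S^(1/2) = (1.486/0.023) × 8.545^(2/3) × 0.0039^(1/2) = 16.9 ft/s.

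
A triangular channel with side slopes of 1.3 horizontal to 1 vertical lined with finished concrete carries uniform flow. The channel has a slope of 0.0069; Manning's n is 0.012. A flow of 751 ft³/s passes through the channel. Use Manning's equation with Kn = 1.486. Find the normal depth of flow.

y_n = 5.71 ft

Manning's equation rearranged: A R^(2/3) = nQ / (1.486·√S) = 0.012 × 751 / (1.486 × √0.0069) = 73.01.
At y = 4.35 ft: A R^(2/3) = 35.37 — low.
At y = 6.65 ft: A R^(2/3) = 109.7 — high.
At y = 5.71 ft: A R^(2/3) = 73.06 — matches.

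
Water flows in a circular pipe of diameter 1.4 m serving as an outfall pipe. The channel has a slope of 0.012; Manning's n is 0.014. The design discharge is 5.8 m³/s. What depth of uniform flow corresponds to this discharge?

y_n = 1.11 m

Manning's equation rearranged: A R^(2/3) = nQ / (1·√S) = 0.014 × 5.8 / (√0.012) = 0.7413.
Trying y = 0.799 m: A R^(2/3) = 0.4751 — low.
Trying y = 1.3 m: A R^(2/3) = 0.8219 — high.
Trying y = 1.11 m: A R^(2/3) = 0.7407 — ≈ 0.7413.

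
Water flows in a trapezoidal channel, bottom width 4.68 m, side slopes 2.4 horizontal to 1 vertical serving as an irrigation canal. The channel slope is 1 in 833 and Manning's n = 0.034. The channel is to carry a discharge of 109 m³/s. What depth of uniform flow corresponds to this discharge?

Manning's equation rearranged: A R^(2/3) = nQ / (1·√S) = 0.034 × 109 / (√0.0012) = 107.
At y = 5.19 m: A R^(2/3) = 177 — high.
At y = 3.59 m: A R^(2/3) = 76.89 — low.
At y = 4.16 m: A R^(2/3) = 106.9 — matches.

y_n = 4.16 m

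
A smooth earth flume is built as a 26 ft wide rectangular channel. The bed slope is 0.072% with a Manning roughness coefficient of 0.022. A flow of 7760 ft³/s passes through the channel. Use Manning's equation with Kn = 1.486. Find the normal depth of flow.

Manning's equation rearranged: A R^(2/3) = nQ / (1.486·√S) = 0.022 × 7760 / (1.486 × √0.00072) = 4282.
At y = 46.2 ft: A R^(2/3) = 5629 — high.
At y = 26.4 ft: A R^(2/3) = 2906 — low.
At y = 36.5 ft: A R^(2/3) = 4282 — ≈ 4282.

y_n = 36.5 ft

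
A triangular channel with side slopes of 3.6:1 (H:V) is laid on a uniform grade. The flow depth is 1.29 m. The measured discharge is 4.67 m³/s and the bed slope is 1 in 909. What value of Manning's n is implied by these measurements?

n = 0.031

For a triangular section with side slope z = 3.6: A = zy² = 3.6×1.29² = 5.991 m²; P = 2y√(1+z²) = 2×1.29×3.736 = 9.64 m.
Hydraulic radius R = A/P = 5.991/9.64 = 0.6215 m.
Rearranging Manning's equation: n = (1/Q) A R^(2/3) S^(1/2) = (1/4.67) × 5.991 × 0.6215^(2/3) × √0.0011 = 0.031.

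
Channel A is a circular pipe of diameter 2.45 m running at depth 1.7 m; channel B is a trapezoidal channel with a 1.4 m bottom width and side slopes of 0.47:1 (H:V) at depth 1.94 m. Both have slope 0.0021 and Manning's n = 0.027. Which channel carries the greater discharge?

channel B

Channel A: For a circular section of diameter D = 2.45 m at depth y = 1.7 m, the central angle is θ = 2 arccos(1 − 2y/D) = 3.938 rad. Then A = (D²/8)(θ − sin θ) = 3.491 m² and P = Dθ/2 = 4.824 m. Hydraulic radius R = A/P = 3.491/4.824 = 0.7237 m. Q_A = (1/0.027)·3.491·0.7237^(2/3)·√0.0021 = 4.776 m³/s.
Channel B: With bottom width b = 1.4 m and side slope z = 0.47: A = (b + zy)y = (1.4 + 0.47×1.94)×1.94 = 4.485 m²; P = b + 2y√(1+z²) = 1.4 + 2×1.94×1.105 = 5.687 m. Hydraulic radius R = A/P = 4.485/5.687 = 0.7886 m. Q_B = (1/0.027)·4.485·0.7886^(2/3)·√0.0021 = 6.497 m³/s.
Q_A = 4.776 m³/s vs Q_B = 6.497 m³/s, so channel B carries more.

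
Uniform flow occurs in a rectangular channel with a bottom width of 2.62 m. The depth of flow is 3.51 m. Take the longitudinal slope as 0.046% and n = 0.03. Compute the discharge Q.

Q = 6.37 m³/s

Flow area A = b·y = 2.62 × 3.51 = 9.196 m². Wetted perimeter P = b + 2y = 2.62 + 2×3.51 = 9.64 m.
Hydraulic radius R = A/P = 9.196/9.64 = 0.954 m.
Manning's equation: Q = (1/n) A R^(2/3) S^(1/2) = (1/0.03) × 9.196 × 0.954^(2/3) × 0.00046^(1/2) = 6.37 m³/s.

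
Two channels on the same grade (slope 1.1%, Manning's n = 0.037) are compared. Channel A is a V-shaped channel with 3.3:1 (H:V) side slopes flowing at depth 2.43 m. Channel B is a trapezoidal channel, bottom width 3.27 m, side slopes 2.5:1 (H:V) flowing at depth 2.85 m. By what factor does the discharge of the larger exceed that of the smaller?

Channel A: For a triangular section with side slope z = 3.3: A = zy² = 3.3×2.43² = 19.49 m²; P = 2y√(1+z²) = 2×2.43×3.448 = 16.76 m. Hydraulic radius R = A/P = 19.49/16.76 = 1.163 m. Q_A = (1/0.037)·19.49·1.163^(2/3)·√0.011 = 61.08 m³/s.
Channel B: With bottom width b = 3.27 m and side slope z = 2.5: A = (b + zy)y = (3.27 + 2.5×2.85)×2.85 = 29.63 m²; P = b + 2y√(1+z²) = 3.27 + 2×2.85×2.693 = 18.62 m. Hydraulic radius R = A/P = 29.63/18.62 = 1.591 m. Q_B = (1/0.037)·29.63·1.591^(2/3)·√0.011 = 114.5 m³/s.
The larger discharge is 114.5 m³/s and the smaller is 61.08 m³/s; the ratio is 1.87.

1.87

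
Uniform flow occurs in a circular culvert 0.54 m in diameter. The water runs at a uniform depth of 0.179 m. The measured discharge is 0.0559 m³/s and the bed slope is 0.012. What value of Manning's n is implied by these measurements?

n = 0.028

For a circular section of diameter D = 0.54 m at depth y = 0.179 m, the central angle is θ = 2 arccos(1 − 2y/D) = 2.454 rad. Then A = (D²/8)(θ − sin θ) = 0.06632 m² and P = Dθ/2 = 0.6626 m.
Hydraulic radius R = A/P = 0.06632/0.6626 = 0.1001 m.
Rearranging Manning's equation: n = (1/Q) A R^(2/3) S^(1/2) = (1/0.0559) × 0.06632 × 0.1001^(2/3) × √0.012 = 0.028.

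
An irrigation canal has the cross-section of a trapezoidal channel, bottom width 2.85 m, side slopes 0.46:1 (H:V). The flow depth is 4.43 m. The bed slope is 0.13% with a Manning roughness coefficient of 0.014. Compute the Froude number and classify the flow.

subcritical

With bottom width b = 2.85 m and side slope z = 0.46: A = (b + zy)y = (2.85 + 0.46×4.43)×4.43 = 21.65 m²; P = b + 2y√(1+z²) = 2.85 + 2×4.43×1.101 = 12.6 m.
Hydraulic radius R = A/P = 21.65/12.6 = 1.718 m.
V = (1/n) R^(2/3) √S = (1/0.014) × 1.718^(2/3) × √0.0013 = 3.694 m/s. Hydraulic depth D_h = A/T = 21.65/6.926 = 3.127 m.
Froude number Fr = V/√(g·D_h) = 3.694/√(9.81×3.127) = 0.667, which is less than 1, so the flow is subcritical.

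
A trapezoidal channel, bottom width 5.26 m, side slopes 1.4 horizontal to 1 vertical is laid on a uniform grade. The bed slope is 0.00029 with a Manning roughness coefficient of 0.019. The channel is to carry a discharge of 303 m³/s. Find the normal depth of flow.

Manning's equation rearranged: A R^(2/3) = nQ / (1·√S) = 0.019 × 303 / (√0.00029) = 338.1.
Trying y = 5.9 m: A R^(2/3) = 170.3 — low.
Trying y = 10.1 m: A R^(2/3) = 565 — high.
Trying y = 8.06 m: A R^(2/3) = 338.3 — ≈ 338.1.

y_n = 8.06 m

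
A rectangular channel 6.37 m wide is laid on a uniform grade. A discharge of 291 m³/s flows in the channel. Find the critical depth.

y_c = 5.97 m

For a rectangular channel, critical depth y_c = (q²/g)^(1/3) where q = Q/b = 291/6.37 = 45.68 m²/s.
So y_c = (45.68²/9.81)^(1/3) = 5.97 m.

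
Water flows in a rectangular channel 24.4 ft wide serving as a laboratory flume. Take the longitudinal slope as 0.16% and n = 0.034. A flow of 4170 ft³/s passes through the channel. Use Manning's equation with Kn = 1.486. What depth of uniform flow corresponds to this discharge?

Manning's equation rearranged: A R^(2/3) = nQ / (1.486·√S) = 0.034 × 4170 / (1.486 × √0.0016) = 2385.
At y = 17.1 ft: A R^(2/3) = 1544 — short.
At y = 27.4 ft: A R^(2/3) = 2772 — over.
At y = 24.2 ft: A R^(2/3) = 2384 — ≈ 2385.

y_n = 24.2 ft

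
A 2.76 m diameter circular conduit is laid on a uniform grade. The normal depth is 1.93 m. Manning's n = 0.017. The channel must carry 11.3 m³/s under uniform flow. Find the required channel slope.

S = 0.00242

For a circular section of diameter D = 2.76 m at depth y = 1.93 m, the central angle is θ = 2 arccos(1 − 2y/D) = 3.961 rad. Then A = (D²/8)(θ − sin θ) = 4.468 m² and P = Dθ/2 = 5.467 m.
Hydraulic radius R = A/P = 4.468/5.467 = 0.8173 m.
From Manning's equation, S = [nQ / (1 A R^(2/3))]² = [0.017 × 11.3 / (1 × 4.468 × 0.8173^(2/3))]² = 0.00242.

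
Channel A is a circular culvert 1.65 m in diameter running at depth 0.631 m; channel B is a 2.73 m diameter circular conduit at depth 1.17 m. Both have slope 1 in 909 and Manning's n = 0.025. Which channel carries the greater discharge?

Channel A: For a circular section of diameter D = 1.65 m at depth y = 0.631 m, the central angle is θ = 2 arccos(1 − 2y/D) = 2.667 rad. Then A = (D²/8)(θ − sin θ) = 0.752 m² and P = Dθ/2 = 2.2 m. Hydraulic radius R = A/P = 0.752/2.2 = 0.3418 m. Q_A = (1/0.025)·0.752·0.3418^(2/3)·√0.0011 = 0.4877 m³/s.
Channel B: For a circular section of diameter D = 2.73 m at depth y = 1.17 m, the central angle is θ = 2 arccos(1 − 2y/D) = 2.855 rad. Then A = (D²/8)(θ − sin θ) = 2.396 m² and P = Dθ/2 = 3.897 m. Hydraulic radius R = A/P = 2.396/3.897 = 0.6149 m. Q_B = (1/0.025)·2.396·0.6149^(2/3)·√0.0011 = 2.299 m³/s.
Q_A = 0.4877 m³/s vs Q_B = 2.299 m³/s, so channel B carries more.

channel B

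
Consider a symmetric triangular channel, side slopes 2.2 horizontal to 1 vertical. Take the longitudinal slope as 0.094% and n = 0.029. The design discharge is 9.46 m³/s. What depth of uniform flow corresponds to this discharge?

y_n = 2.06 m

Manning's equation rearranged: A R^(2/3) = nQ / (1·√S) = 0.029 × 9.46 / (√0.00094) = 8.948.
Try y = 1.5 m: A R^(2/3) = 3.838 — low.
Try y = 2.06 m: A R^(2/3) = 8.944 — close enough.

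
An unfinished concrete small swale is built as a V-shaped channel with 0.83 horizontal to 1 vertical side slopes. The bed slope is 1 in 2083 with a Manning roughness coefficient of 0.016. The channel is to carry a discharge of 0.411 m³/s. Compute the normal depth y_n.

Manning's equation rearranged: A R^(2/3) = nQ / (1·√S) = 0.016 × 0.411 / (√0.0004801) = 0.3001.
Try y = 1.05 m: A R^(2/3) = 0.4417 — too large.
Try y = 0.771 m: A R^(2/3) = 0.1938 — too small.
Try y = 0.908 m: A R^(2/3) = 0.2998 — matches.

y_n = 0.908 m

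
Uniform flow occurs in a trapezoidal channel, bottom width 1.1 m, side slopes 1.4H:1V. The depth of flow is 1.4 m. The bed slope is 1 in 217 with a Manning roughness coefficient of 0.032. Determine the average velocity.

V = 1.71 m/s

With bottom width b = 1.1 m and side slope z = 1.4: A = (b + zy)y = (1.1 + 1.4×1.4)×1.4 = 4.284 m²; P = b + 2y√(1+z²) = 1.1 + 2×1.4×1.72 = 5.917 m.
Hydraulic radius R = A/P = 4.284/5.917 = 0.724 m.
From Manning's equation, V = (1/n) R^(2/3) S^(1/2) = (1/0.032) × 0.724^(2/3) × 0.004608^(1/2) = 1.71 m/s.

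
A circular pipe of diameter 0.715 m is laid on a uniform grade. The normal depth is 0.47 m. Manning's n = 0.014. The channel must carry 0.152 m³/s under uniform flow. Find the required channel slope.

For a circular section of diameter D = 0.715 m at depth y = 0.47 m, the central angle is θ = 2 arccos(1 − 2y/D) = 3.782 rad. Then A = (D²/8)(θ − sin θ) = 0.2798 m² and P = Dθ/2 = 1.352 m.
Hydraulic radius R = A/P = 0.2798/1.352 = 0.207 m.
From Manning's equation, S = [nQ / (1 A R^(2/3))]² = [0.014 × 0.152 / (1 × 0.2798 × 0.207^(2/3))]² = 0.000472.

S = 0.000472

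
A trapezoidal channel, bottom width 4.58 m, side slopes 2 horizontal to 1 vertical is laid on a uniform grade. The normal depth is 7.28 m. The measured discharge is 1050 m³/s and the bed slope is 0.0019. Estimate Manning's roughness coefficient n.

n = 0.014

With bottom width b = 4.58 m and side slope z = 2: A = (b + zy)y = (4.58 + 2×7.28)×7.28 = 139.3 m²; P = b + 2y√(1+z²) = 4.58 + 2×7.28×2.236 = 37.14 m.
Hydraulic radius R = A/P = 139.3/37.14 = 3.752 m.
Rearranging Manning's equation: n = (1/Q) A R^(2/3) S^(1/2) = (1/1050) × 139.3 × 3.752^(2/3) × √0.0019 = 0.014.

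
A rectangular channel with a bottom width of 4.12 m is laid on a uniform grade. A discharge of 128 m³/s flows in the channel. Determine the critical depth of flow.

y_c = 4.62 m

For a rectangular channel, critical depth y_c = (q²/g)^(1/3) where q = Q/b = 128/4.12 = 31.07 m²/s.
So y_c = (31.07²/9.81)^(1/3) = 4.62 m.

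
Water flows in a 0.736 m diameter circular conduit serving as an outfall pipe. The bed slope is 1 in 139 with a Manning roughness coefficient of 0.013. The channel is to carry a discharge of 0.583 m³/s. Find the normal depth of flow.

Manning's equation rearranged: A R^(2/3) = nQ / (1·√S) = 0.013 × 0.583 / (√0.007194) = 0.08936.
At y = 0.534 m: A R^(2/3) = 0.1206 — over.
At y = 0.318 m: A R^(2/3) = 0.05333 — short.
At y = 0.432 m: A R^(2/3) = 0.08938 — matches.

y_n = 0.432 m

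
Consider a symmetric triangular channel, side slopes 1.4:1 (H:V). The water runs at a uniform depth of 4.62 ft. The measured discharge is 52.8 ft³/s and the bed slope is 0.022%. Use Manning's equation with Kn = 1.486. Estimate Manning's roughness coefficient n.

n = 0.019

For a triangular section with side slope z = 1.4: A = zy² = 1.4×4.62² = 29.88 ft²; P = 2y√(1+z²) = 2×4.62×1.72 = 15.9 ft.
Hydraulic radius R = A/P = 29.88/15.9 = 1.88 ft.
Rearranging Manning's equation: n = (1.486/Q) A R^(2/3) S^(1/2) = (1.486/52.8) × 29.88 × 1.88^(2/3) × √0.00022 = 0.019.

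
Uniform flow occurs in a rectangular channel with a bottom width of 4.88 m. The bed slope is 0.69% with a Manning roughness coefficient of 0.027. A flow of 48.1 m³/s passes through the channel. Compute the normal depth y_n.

Manning's equation rearranged: A R^(2/3) = nQ / (1·√S) = 0.027 × 48.1 / (√0.0069) = 15.63.
Trying y = 2.05 m: A R^(2/3) = 10.75 — too small.
Trying y = 3.06 m: A R^(2/3) = 18.31 — too large.
Trying y = 2.71 m: A R^(2/3) = 15.62 — ≈ 15.63.

y_n = 2.71 m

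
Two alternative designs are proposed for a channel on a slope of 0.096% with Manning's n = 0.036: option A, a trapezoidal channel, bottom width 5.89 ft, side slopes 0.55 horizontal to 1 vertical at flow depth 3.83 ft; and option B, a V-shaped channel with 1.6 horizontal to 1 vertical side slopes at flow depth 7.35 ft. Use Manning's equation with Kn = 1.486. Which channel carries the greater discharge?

channel B

Channel A: With bottom width b = 5.89 ft and side slope z = 0.55: A = (b + zy)y = (5.89 + 0.55×3.83)×3.83 = 30.63 ft²; P = b + 2y√(1+z²) = 5.89 + 2×3.83×1.141 = 14.63 ft. Hydraulic radius R = A/P = 30.63/14.63 = 2.093 ft. Q_A = (1.486/0.036)·30.63·2.093^(2/3)·√0.00096 = 64.09 ft³/s.
Channel B: For a triangular section with side slope z = 1.6: A = zy² = 1.6×7.35² = 86.44 ft²; P = 2y√(1+z²) = 2×7.35×1.887 = 27.74 ft. Hydraulic radius R = A/P = 86.44/27.74 = 3.116 ft. Q_B = (1.486/0.036)·86.44·3.116^(2/3)·√0.00096 = 235.9 ft³/s.
Q_A = 64.09 ft³/s vs Q_B = 235.9 ft³/s, so channel B carries more.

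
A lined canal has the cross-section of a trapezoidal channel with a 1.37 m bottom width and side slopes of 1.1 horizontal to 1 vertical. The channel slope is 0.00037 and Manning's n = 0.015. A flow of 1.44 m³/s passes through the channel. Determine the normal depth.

Manning's equation rearranged: A R^(2/3) = nQ / (1·√S) = 0.015 × 1.44 / (√0.00037) = 1.123.
Try y = 0.989 m: A R^(2/3) = 1.659 — high.
Try y = 0.565 m: A R^(2/3) = 0.5788 — low.
Try y = 0.807 m: A R^(2/3) = 1.122 — close enough.

y_n = 0.807 m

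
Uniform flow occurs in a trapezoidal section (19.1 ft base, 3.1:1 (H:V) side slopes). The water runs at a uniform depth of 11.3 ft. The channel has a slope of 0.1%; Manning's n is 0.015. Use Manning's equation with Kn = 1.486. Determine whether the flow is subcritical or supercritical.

subcritical

With bottom width b = 19.1 ft and side slope z = 3.1: A = (b + zy)y = (19.1 + 3.1×11.3)×11.3 = 611.7 ft²; P = b + 2y√(1+z²) = 19.1 + 2×11.3×3.257 = 92.71 ft.
Hydraulic radius R = A/P = 611.7/92.71 = 6.597 ft.
V = (1.486/n) R^(2/3) √S = (1.486/0.015) × 6.597^(2/3) × √0.001 = 11.02 ft/s. Hydraulic depth D_h = A/T = 611.7/89.16 = 6.86 ft.
Froude number Fr = V/√(g·D_h) = 11.02/√(32.2×6.86) = 0.741, which is less than 1, so the flow is subcritical.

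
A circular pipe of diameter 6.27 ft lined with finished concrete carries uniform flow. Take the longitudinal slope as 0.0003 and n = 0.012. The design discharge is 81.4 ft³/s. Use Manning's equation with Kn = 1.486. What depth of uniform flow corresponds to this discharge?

Manning's equation rearranged: A R^(2/3) = nQ / (1.486·√S) = 0.012 × 81.4 / (1.486 × √0.0003) = 37.95.
Try y = 3.49 ft: A R^(2/3) = 24.88 — short.
Try y = 5.79 ft: A R^(2/3) = 44.75 — over.
Try y = 4.7 ft: A R^(2/3) = 37.97 — close enough.

y_n = 4.7 ft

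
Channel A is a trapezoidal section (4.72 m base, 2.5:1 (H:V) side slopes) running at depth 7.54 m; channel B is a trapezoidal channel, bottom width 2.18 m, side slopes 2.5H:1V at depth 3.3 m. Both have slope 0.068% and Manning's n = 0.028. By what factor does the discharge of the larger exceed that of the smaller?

8.93

Channel A: With bottom width b = 4.72 m and side slope z = 2.5: A = (b + zy)y = (4.72 + 2.5×7.54)×7.54 = 177.7 m²; P = b + 2y√(1+z²) = 4.72 + 2×7.54×2.693 = 45.32 m. Hydraulic radius R = A/P = 177.7/45.32 = 3.921 m. Q_A = (1/0.028)·177.7·3.921^(2/3)·√0.00068 = 411.6 m³/s.
Channel B: With bottom width b = 2.18 m and side slope z = 2.5: A = (b + zy)y = (2.18 + 2.5×3.3)×3.3 = 34.42 m²; P = b + 2y√(1+z²) = 2.18 + 2×3.3×2.693 = 19.95 m. Hydraulic radius R = A/P = 34.42/19.95 = 1.725 m. Q_B = (1/0.028)·34.42·1.725^(2/3)·√0.00068 = 46.11 m³/s.
The larger discharge is 411.6 m³/s and the smaller is 46.11 m³/s; the ratio is 8.93.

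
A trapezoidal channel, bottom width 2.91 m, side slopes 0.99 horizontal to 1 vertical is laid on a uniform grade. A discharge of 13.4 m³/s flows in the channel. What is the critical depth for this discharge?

At critical depth, Q² T / (g A³) = 1, i.e. A³/T = Q²/g = 13.4²/9.81 = 18.3.
At y = 1.31 m: A³/T = 30.41 — high.
At y = 0.889 m: A³/T = 8.191 — low.
At y = 1.13 m: A³/T = 18.33 — close enough.

y_c = 1.13 m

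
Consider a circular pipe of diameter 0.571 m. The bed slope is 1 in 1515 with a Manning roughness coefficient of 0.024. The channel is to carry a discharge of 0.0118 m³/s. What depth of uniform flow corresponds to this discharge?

Manning's equation rearranged: A R^(2/3) = nQ / (1·√S) = 0.024 × 0.0118 / (√0.0006601) = 0.01102.
Trying y = 0.135 m: A R^(2/3) = 0.008574 — short.
Trying y = 0.191 m: A R^(2/3) = 0.01688 — over.
Trying y = 0.153 m: A R^(2/3) = 0.01099 — ≈ 0.01102.

y_n = 0.153 m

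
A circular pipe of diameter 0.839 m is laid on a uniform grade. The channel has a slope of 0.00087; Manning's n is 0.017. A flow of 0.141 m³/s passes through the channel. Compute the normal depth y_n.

Manning's equation rearranged: A R^(2/3) = nQ / (1·√S) = 0.017 × 0.141 / (√0.00087) = 0.08127.
At y = 0.448 m: A R^(2/3) = 0.1089 — too large.
At y = 0.377 m: A R^(2/3) = 0.08109 — close enough.

y_n = 0.377 m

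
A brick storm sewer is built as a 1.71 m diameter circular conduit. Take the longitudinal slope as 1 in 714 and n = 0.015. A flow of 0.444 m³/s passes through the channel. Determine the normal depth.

y_n = 0.427 m

Manning's equation rearranged: A R^(2/3) = nQ / (1·√S) = 0.015 × 0.444 / (√0.001401) = 0.178.
Try y = 0.512 m: A R^(2/3) = 0.2543 — high.
Try y = 0.326 m: A R^(2/3) = 0.1036 — low.
Try y = 0.427 m: A R^(2/3) = 0.1781 — ≈ 0.178.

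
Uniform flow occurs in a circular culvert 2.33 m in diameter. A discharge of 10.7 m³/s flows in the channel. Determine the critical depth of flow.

y_c = 1.53 m

At critical depth, Q² T / (g A³) = 1, i.e. A³/T = Q²/g = 10.7²/9.81 = 11.67.
At y = 1.16 m: A³/T = 4.091 — too small.
At y = 1.86 m: A³/T = 25.99 — too large.
At y = 1.53 m: A³/T = 11.82 — close enough.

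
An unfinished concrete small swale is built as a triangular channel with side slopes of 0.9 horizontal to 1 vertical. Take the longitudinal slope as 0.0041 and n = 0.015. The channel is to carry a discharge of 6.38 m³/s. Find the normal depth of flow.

Manning's equation rearranged: A R^(2/3) = nQ / (1·√S) = 0.015 × 6.38 / (√0.0041) = 1.495.
Try y = 1.95 m: A R^(2/3) = 2.574 — over.
Try y = 1.4 m: A R^(2/3) = 1.064 — short.
Try y = 1.59 m: A R^(2/3) = 1.494 — matches.

y_n = 1.59 m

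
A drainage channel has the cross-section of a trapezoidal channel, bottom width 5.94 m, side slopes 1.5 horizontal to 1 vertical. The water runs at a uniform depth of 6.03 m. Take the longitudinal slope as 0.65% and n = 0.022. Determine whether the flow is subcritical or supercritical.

supercritical

With bottom width b = 5.94 m and side slope z = 1.5: A = (b + zy)y = (5.94 + 1.5×6.03)×6.03 = 90.36 m²; P = b + 2y√(1+z²) = 5.94 + 2×6.03×1.803 = 27.68 m.
Hydraulic radius R = A/P = 90.36/27.68 = 3.264 m.
V = (1/n) R^(2/3) √S = (1/0.022) × 3.264^(2/3) × √0.0065 = 8.064 m/s. Hydraulic depth D_h = A/T = 90.36/24.03 = 3.76 m.
Froude number Fr = V/√(g·D_h) = 8.064/√(9.81×3.76) = 1.33, which is greater than 1, so the flow is supercritical.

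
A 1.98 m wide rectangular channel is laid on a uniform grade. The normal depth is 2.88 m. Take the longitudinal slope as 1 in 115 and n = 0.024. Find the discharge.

Flow area A = b·y = 1.98 × 2.88 = 5.702 m². Wetted perimeter P = b + 2y = 1.98 + 2×2.88 = 7.74 m.
Hydraulic radius R = A/P = 5.702/7.74 = 0.7367 m.
Manning's equation: Q = (1/n) A R^(2/3) S^(1/2) = (1/0.024) × 5.702 × 0.7367^(2/3) × 0.008696^(1/2) = 18.1 m³/s.

Q = 18.1 m³/s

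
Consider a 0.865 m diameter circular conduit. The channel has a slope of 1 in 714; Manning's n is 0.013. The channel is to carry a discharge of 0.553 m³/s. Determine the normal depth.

y_n = 0.646 m

Manning's equation rearranged: A R^(2/3) = nQ / (1·√S) = 0.013 × 0.553 / (√0.001401) = 0.1921.
At y = 0.707 m: A R^(2/3) = 0.2112 — too large.
At y = 0.499 m: A R^(2/3) = 0.1338 — too small.
At y = 0.646 m: A R^(2/3) = 0.1921 — ≈ 0.1921.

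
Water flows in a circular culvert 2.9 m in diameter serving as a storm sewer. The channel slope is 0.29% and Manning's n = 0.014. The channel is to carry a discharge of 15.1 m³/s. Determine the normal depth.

y_n = 1.85 m

Manning's equation rearranged: A R^(2/3) = nQ / (1·√S) = 0.014 × 15.1 / (√0.0029) = 3.926.
Trying y = 1.53 m: A R^(2/3) = 2.917 — low.
Trying y = 2.32 m: A R^(2/3) = 5.211 — high.
Trying y = 1.85 m: A R^(2/3) = 3.925 — close enough.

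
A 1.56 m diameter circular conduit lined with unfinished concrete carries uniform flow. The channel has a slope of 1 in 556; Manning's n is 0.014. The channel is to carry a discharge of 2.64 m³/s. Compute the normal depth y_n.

y_n = 1.11 m

Manning's equation rearranged: A R^(2/3) = nQ / (1·√S) = 0.014 × 2.64 / (√0.001799) = 0.8715.
Trying y = 1.37 m: A R^(2/3) = 1.074 — too large.
Trying y = 0.759 m: A R^(2/3) = 0.4869 — too small.
Trying y = 1.11 m: A R^(2/3) = 0.8724 — close enough.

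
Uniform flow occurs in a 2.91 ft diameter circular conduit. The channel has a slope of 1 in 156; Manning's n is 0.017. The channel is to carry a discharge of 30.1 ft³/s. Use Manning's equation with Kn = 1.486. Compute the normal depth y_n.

y_n = 1.97 ft

Manning's equation rearranged: A R^(2/3) = nQ / (1.486·√S) = 0.017 × 30.1 / (1.486 × √0.00641) = 4.301.
Trying y = 1.6 ft: A R^(2/3) = 3.149 — short.
Trying y = 2.45 ft: A R^(2/3) = 5.503 — over.
Trying y = 1.97 ft: A R^(2/3) = 4.307 — matches.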